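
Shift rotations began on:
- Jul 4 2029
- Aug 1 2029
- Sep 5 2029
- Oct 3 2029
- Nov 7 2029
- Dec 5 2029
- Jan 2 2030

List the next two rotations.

Feb 6 2030, Mar 6 2030

Gaps: 28, 35, 28, 35, 28, 28 days — a mix of 28 and 35. Every date is a Wednesday.
Each is the 1st Wednesday of its month.
February 2030 — 1st Wednesday is Feb 6 2030.
March 2030 — 1st Wednesday is Mar 6 2030.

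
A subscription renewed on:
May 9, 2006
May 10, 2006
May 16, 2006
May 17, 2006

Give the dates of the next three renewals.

The gap pattern 1, 6, 1 repeats every 2 events.
These are the Tuesdays and Wednesdays of each week.
Next Tuesday: May 23, 2006.
Next Wednesday: May 24, 2006.
The following Tuesday is May 30, 2006.

May 23, 2006; May 24, 2006; May 30, 2006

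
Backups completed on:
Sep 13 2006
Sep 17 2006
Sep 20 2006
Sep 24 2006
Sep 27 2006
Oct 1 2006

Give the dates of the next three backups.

Every event lands on a Wednesday or Sunday (gaps cycle 4, 3, 4, 3, 4).
So the schedule is: every Wednesday and Sunday.
Next Wednesday: Oct 4 2006.
Next Sunday: Oct 8 2006.
Next Wednesday: Oct 11 2006.

Oct 4 2006, Oct 8 2006, Oct 11 2006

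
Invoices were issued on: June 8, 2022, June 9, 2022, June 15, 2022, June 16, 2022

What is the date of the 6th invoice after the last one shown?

Gaps: 1, 6, 1 days — not constant, but cyclic with period 2.
The events fall on every Wednesday and Thursday.
Next Wednesday: June 22, 2022.
The following Thursday is June 23, 2022.
Next Wednesday: June 29, 2022.
Next Thursday: June 30, 2022.
The following Wednesday is July 6, 2022.
Next Thursday: July 7, 2022.

July 7, 2022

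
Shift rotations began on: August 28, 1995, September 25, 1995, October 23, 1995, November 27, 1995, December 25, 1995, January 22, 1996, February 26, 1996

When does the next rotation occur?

Gaps: 28, 28, 35, 28, 28, 35 days — a mix of 28 and 35. Every date is a Monday.
Each is the 4th Monday of its month.
March 1996 — 4th Monday is March 25, 1996.

March 25, 1996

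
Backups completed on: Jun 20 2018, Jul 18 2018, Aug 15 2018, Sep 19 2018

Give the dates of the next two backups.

Oct 17 2018, Nov 21 2018

Gaps: 28, 28, 35 days — a mix of 28 and 35. Every date is a Wednesday.
Each is the 3rd Wednesday of its month.
October 2018 — 3rd Wednesday is Oct 17 2018.
3rd Wednesday of November 2018: Nov 21 2018.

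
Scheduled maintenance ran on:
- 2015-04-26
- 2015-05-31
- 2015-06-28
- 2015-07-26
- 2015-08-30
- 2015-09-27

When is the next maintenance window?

These are Sundays with 35, 28, 28, 35, 28-day gaps.
Each is the final Sunday of its month — 2015-05-31 is past the 28th, so '4th Sunday' doesn't fit.
Last Sunday of October 2015: 2015-10-25.

2015-10-25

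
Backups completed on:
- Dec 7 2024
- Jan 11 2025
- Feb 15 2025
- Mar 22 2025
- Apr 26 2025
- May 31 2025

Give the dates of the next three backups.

Gaps between consecutive events: 35, 35, 35, 35, 35 days — a constant 35-day interval.
May 31 2025 + 35 days = Jul 5 2025.
Jul 5 2025 + 35 days = Aug 9 2025.
Aug 9 2025 + 35 days = Sep 13 2025.

Jul 5 2025, Aug 9 2025, Sep 13 2025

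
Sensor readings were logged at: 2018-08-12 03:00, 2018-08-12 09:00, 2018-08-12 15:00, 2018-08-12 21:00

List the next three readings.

2018-08-13 03:00, 2018-08-13 09:00, 2018-08-13 15:00

The interval is a steady 6 hours (6, 6, 6).
2018-08-12 21:00 + 6 h = 2018-08-13 03:00.
2018-08-13 03:00 + 6 h = 2018-08-13 09:00.
2018-08-13 09:00 + 6 h = 2018-08-13 15:00.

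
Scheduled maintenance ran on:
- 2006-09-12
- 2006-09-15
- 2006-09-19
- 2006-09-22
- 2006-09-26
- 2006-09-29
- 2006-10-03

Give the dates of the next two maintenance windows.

2006-10-06, 2006-10-10

Gaps: 3, 4, 3, 4, 3, 4 days — not constant, but cyclic with period 2.
The events fall on every Tuesday and Friday.
Next Friday: 2006-10-06.
Next Tuesday: 2006-10-10.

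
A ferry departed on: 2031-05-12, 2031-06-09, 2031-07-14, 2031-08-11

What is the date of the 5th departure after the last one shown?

2032-01-12

Gaps: 28, 35, 28 days — a mix of 28 and 35. Every date is a Monday.
Each is the 2nd Monday of its month.
2nd Monday of September 2031: 2031-09-08.
October 2031 — 2nd Monday is 2031-10-13.
2nd Monday of November 2031: 2031-11-10.
December 2031 — 2nd Monday is 2031-12-08.
January 2032 — 2nd Monday is 2032-01-12.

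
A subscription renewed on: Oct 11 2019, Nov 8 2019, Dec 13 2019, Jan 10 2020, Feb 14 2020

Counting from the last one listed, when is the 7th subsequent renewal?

All dates are Fridays, 28, 35, 28, 35 days apart.
Specifically, the 2nd Friday of each month.
March 2020 — 2nd Friday is Mar 13 2020.
April 2020 — 2nd Friday is Apr 10 2020.
2nd Friday of May 2020: May 8 2020.
June 2020 — 2nd Friday is Jun 12 2020.
2nd Friday of July 2020: Jul 10 2020.
August 2020 — 2nd Friday is Aug 14 2020.
2nd Friday of September 2020: Sep 11 2020.

Sep 11 2020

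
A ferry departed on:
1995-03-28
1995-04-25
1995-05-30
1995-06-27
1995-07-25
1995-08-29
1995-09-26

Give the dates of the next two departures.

These are Tuesdays with 28, 35, 28, 28, 35, 28-day gaps.
Each is the final Tuesday of its month — 1995-05-30 is past the 28th, so '4th Tuesday' doesn't fit.
October 1995 ends with Tuesday 1995-10-31.
November 1995 ends with Tuesday 1995-11-28.

1995-10-31, 1995-11-28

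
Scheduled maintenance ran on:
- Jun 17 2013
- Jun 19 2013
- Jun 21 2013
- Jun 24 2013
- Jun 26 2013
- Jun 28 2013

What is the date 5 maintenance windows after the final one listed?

Gaps: 2, 2, 3, 2, 2 days — not constant, but cyclic with period 3.
The events fall on every Monday, Wednesday and Friday.
The following Monday is Jul 1 2013.
Next Wednesday: Jul 3 2013.
The following Friday is Jul 5 2013.
The following Monday is Jul 8 2013.
The following Wednesday is Jul 10 2013.

Jul 10 2013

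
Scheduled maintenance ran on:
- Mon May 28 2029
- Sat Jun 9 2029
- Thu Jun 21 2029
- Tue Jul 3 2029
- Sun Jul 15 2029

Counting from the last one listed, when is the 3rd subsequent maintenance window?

Mon Aug 20 2029

Every event comes 12 days after the last (12, 12, 12, 12).
Sun Jul 15 2029 + 12 days = Fri Jul 27 2029.
Fri Jul 27 2029 + 12 days = Wed Aug 8 2029.
Wed Aug 8 2029 + 12 days = Mon Aug 20 2029.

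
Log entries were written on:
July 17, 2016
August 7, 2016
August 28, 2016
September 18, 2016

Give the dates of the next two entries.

Every event comes 21 days after the last (21, 21, 21).
September 18, 2016 + 21 days = October 9, 2016.
October 9, 2016 + 21 days = October 30, 2016.

October 9, 2016; October 30, 2016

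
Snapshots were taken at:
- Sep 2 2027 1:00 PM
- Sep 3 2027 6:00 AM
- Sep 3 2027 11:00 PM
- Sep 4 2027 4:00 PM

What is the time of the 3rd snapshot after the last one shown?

Sep 6 2027 7:00 PM

Spacing: 17, 17, 17 h — constant 17 h.
Sep 4 2027 4:00 PM + 17 h = Sep 5 2027 9:00 AM.
Sep 5 2027 9:00 AM + 17 h = Sep 6 2027 2:00 AM.
Sep 6 2027 2:00 AM + 17 h = Sep 6 2027 7:00 PM.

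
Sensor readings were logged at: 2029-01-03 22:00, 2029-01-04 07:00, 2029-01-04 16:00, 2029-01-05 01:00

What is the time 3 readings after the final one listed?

2029-01-06 04:00

Spacing: 9, 9, 9 h — constant 9 h.
2029-01-05 01:00 + 9 h = 2029-01-05 10:00.
2029-01-05 10:00 + 9 h = 2029-01-05 19:00.
2029-01-05 19:00 + 9 h = 2029-01-06 04:00.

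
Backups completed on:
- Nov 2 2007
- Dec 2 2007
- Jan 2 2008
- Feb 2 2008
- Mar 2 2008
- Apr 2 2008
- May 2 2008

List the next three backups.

Gaps: 30, 31, 31, 29, 31, 30 days — not constant. Every event is on the 2nd of the month.
Pattern: the 2nd of each month.
Next: June 2008 → Jun 2 2008.
Next: July 2008 → Jul 2 2008.
August 2008: Aug 2 2008.

Jun 2 2008, Jul 2 2008, Aug 2 2008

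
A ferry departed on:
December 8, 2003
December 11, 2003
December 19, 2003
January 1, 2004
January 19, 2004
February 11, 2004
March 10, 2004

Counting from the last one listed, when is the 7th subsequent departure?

Gaps: 3, 8, 13, 18, 23, 28 days — each gap is 5 larger than the previous one.
Next gap: 33 days. March 10, 2004 + 33 days = April 12, 2004.
Next gap: 38 days. April 12, 2004 + 38 days = May 20, 2004.
Next gap: 43 days. May 20, 2004 + 43 days = July 2, 2004.
Next gap: 48 days. July 2, 2004 + 48 days = August 19, 2004.
Next gap: 53 days. August 19, 2004 + 53 days = October 11, 2004.
Next gap: 58 days. October 11, 2004 + 58 days = December 8, 2004.
Next gap: 63 days. December 8, 2004 + 63 days = February 9, 2005.

February 9, 2005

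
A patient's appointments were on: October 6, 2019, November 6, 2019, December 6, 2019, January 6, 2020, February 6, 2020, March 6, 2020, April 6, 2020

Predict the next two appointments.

The day-of-month is always 6 (31, 30, 31, 31, 29, 31 days between events).
So this recurs on the 6th of each month.
May 2020: May 6, 2020.
Next: June 2020 → June 6, 2020.

May 6, 2020; June 6, 2020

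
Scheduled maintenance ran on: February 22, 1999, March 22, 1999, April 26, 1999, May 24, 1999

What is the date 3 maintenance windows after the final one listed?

These are Mondays at 28- or 35-day spacing (28, 35, 28).
The pattern: 4th Monday of the month.
June 1999 — 4th Monday is June 28, 1999.
July 1999 — 4th Monday is July 26, 1999.
4th Monday of August 1999: August 23, 1999.

August 23, 1999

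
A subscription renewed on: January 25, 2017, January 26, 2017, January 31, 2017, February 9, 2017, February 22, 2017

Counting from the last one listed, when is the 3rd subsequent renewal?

Intervals are 1, 5, 9, 13 days — an arithmetic progression with common difference 4.
Next gap: 17 days. February 22, 2017 + 17 days = March 11, 2017.
Next gap: 21 days. March 11, 2017 + 21 days = April 1, 2017.
Next gap: 25 days. April 1, 2017 + 25 days = April 26, 2017.

April 26, 2017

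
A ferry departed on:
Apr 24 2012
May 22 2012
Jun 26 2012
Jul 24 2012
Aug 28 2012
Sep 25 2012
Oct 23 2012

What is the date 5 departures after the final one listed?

All dates are Tuesdays, 28, 35, 28, 35, 28, 28 days apart.
Specifically, the 4th Tuesday of each month.
November 2012 — 4th Tuesday is Nov 27 2012.
4th Tuesday of December 2012: Dec 25 2012.
January 2013 — 4th Tuesday is Jan 22 2013.
4th Tuesday of February 2013: Feb 26 2013.
March 2013 — 4th Tuesday is Mar 26 2013.

Mar 26 2013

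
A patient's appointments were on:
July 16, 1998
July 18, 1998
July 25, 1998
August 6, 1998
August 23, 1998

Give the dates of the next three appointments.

September 14, 1998; October 11, 1998; November 12, 1998

The spacing grows by 5 each time: 2, 7, 12, 17 days.
Next gap: 22 days. August 23, 1998 + 22 days = September 14, 1998.
Next gap: 27 days. September 14, 1998 + 27 days = October 11, 1998.
Next gap: 32 days. October 11, 1998 + 32 days = November 12, 1998.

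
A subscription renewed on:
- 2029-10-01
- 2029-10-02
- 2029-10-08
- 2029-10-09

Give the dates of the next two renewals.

2029-10-15, 2029-10-16

Every event lands on a Monday or Tuesday (gaps cycle 1, 6, 1).
So the schedule is: every Monday and Tuesday.
The following Monday is 2029-10-15.
The following Tuesday is 2029-10-16.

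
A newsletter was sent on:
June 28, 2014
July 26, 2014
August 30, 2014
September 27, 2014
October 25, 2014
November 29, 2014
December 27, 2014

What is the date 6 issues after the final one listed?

All Saturdays; the gaps (28, 35, 28, 28, 35, 28) vary with month length.
This is the last Saturday of each month.
Last Saturday of January 2015: January 31, 2015.
February 2015 ends with Saturday February 28, 2015.
Last Saturday of March 2015: March 28, 2015.
April 2015 ends with Saturday April 25, 2015.
May 2015 ends with Saturday May 30, 2015.
June 2015 ends with Saturday June 27, 2015.

June 27, 2015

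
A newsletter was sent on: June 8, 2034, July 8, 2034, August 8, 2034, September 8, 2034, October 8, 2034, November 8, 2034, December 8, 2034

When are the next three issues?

Each date is the 8th; the gaps (30, 31, 31, 30, 31, 30) track the month lengths.
The rule is the 8th of each month.
January 2035: January 8, 2035.
February 2035: February 8, 2035.
Next: March 2035 → March 8, 2035.

January 8, 2035; February 8, 2035; March 8, 2035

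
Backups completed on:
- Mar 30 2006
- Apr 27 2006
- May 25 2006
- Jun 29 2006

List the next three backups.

All Thursdays; the gaps (28, 28, 35) vary with month length.
This is the last Thursday of each month.
Last Thursday of July 2006: Jul 27 2006.
August 2006 ends with Thursday Aug 31 2006.
September 2006 ends with Thursday Sep 28 2006.

Jul 27 2006, Aug 31 2006, Sep 28 2006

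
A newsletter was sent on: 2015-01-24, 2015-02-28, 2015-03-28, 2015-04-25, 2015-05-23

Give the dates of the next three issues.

These are Saturdays at 28- or 35-day spacing (35, 28, 28, 28).
The pattern: 4th Saturday of the month.
June 2015 — 4th Saturday is 2015-06-27.
July 2015 — 4th Saturday is 2015-07-25.
August 2015 — 4th Saturday is 2015-08-22.

2015-06-27, 2015-07-25, 2015-08-22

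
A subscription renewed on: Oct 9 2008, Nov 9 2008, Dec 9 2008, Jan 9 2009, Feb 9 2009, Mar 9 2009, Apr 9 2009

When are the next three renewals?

Gaps: 31, 30, 31, 31, 28, 31 days — not constant. Every event is on the 9th of the month.
Pattern: the 9th of each month.
May 2009: May 9 2009.
June 2009: Jun 9 2009.
July 2009: Jul 9 2009.

May 9 2009, Jun 9 2009, Jul 9 2009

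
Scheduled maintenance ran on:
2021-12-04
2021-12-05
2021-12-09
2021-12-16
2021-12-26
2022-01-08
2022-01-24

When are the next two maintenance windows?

The spacing grows by 3 each time: 1, 4, 7, 10, 13, 16 days.
Next gap: 19 days. 2022-01-24 + 19 days = 2022-02-12.
Next gap: 22 days. 2022-02-12 + 22 days = 2022-03-06.

2022-02-12, 2022-03-06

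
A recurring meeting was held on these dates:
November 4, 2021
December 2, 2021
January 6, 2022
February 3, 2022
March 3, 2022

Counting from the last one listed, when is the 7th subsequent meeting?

October 6, 2022

Gaps: 28, 35, 28, 28 days — a mix of 28 and 35. Every date is a Thursday.
Each is the 1st Thursday of its month.
April 2022 — 1st Thursday is April 7, 2022.
1st Thursday of May 2022: May 5, 2022.
June 2022 — 1st Thursday is June 2, 2022.
July 2022 — 1st Thursday is July 7, 2022.
August 2022 — 1st Thursday is August 4, 2022.
September 2022 — 1st Thursday is September 1, 2022.
October 2022 — 1st Thursday is October 6, 2022.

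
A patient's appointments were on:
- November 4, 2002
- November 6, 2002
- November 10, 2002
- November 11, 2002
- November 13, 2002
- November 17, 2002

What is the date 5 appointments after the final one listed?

The gap pattern 2, 4, 1, 2, 4 repeats every 3 events.
These are the Mondays, Wednesdays and Sundays of each week.
Next Monday: November 18, 2002.
Next Wednesday: November 20, 2002.
Next Sunday: November 24, 2002.
Next Monday: November 25, 2002.
The following Wednesday is November 27, 2002.

November 27, 2002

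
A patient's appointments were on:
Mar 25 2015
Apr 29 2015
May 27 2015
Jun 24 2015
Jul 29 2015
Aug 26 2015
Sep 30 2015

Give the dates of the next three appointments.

Oct 28 2015, Nov 25 2015, Dec 30 2015

These are Wednesdays with 35, 28, 28, 35, 28, 35-day gaps.
Each is the final Wednesday of its month — Apr 29 2015 is past the 28th, so '4th Wednesday' doesn't fit.
October 2015 ends with Wednesday Oct 28 2015.
Last Wednesday of November 2015: Nov 25 2015.
December 2015 ends with Wednesday Dec 30 2015.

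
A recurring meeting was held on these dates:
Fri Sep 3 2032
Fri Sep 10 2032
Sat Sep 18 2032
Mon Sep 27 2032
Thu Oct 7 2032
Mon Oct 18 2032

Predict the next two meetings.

Gaps: 7, 8, 9, 10, 11 days — each gap is 1 larger than the previous one.
Next gap: 12 days. Mon Oct 18 2032 + 12 days = Sat Oct 30 2032.
Next gap: 13 days. Sat Oct 30 2032 + 13 days = Fri Nov 12 2032.

Sat Oct 30 2032, Fri Nov 12 2032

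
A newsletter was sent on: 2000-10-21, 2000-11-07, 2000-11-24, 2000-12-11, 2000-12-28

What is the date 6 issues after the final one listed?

Every event comes 17 days after the last (17, 17, 17, 17).
2000-12-28 + 17 days = 2001-01-14.
2001-01-14 + 17 days = 2001-01-31.
2001-01-31 + 17 days = 2001-02-17.
2001-02-17 + 17 days = 2001-03-06.
2001-03-06 + 17 days = 2001-03-23.
2001-03-23 + 17 days = 2001-04-09.

2001-04-09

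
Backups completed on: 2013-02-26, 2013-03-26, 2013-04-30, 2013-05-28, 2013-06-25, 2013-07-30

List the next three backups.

All Tuesdays; the gaps (28, 35, 28, 28, 35) vary with month length.
This is the last Tuesday of each month.
August 2013 ends with Tuesday 2013-08-27.
September 2013 ends with Tuesday 2013-09-24.
Last Tuesday of October 2013: 2013-10-29.

2013-08-27, 2013-09-24, 2013-10-29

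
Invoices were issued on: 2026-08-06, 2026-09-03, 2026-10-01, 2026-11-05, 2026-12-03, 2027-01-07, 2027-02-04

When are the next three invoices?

2027-03-04, 2027-04-01, 2027-05-06

All dates are Thursdays, 28, 28, 35, 28, 35, 28 days apart.
Specifically, the 1st Thursday of each month.
March 2027 — 1st Thursday is 2027-03-04.
1st Thursday of April 2027: 2027-04-01.
May 2027 — 1st Thursday is 2027-05-06.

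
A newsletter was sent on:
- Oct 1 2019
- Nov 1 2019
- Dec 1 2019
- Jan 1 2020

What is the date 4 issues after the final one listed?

May 1 2020

The day-of-month is always 1 (31, 30, 31 days between events).
So this recurs on the 1st of each month.
Next: February 2020 → Feb 1 2020.
Next: March 2020 → Mar 1 2020.
April 2020: Apr 1 2020.
Next: May 2020 → May 1 2020.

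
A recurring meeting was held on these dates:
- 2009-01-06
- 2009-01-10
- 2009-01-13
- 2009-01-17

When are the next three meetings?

Gaps: 4, 3, 4 days — not constant, but cyclic with period 2.
The events fall on every Tuesday and Saturday.
The following Tuesday is 2009-01-20.
Next Saturday: 2009-01-24.
The following Tuesday is 2009-01-27.

2009-01-20, 2009-01-24, 2009-01-27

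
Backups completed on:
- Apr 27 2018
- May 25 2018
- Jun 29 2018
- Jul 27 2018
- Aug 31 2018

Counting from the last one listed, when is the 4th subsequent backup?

These are Fridays with 28, 35, 28, 35-day gaps.
Each is the final Friday of its month — Jun 29 2018 is past the 28th, so '4th Friday' doesn't fit.
September 2018 ends with Friday Sep 28 2018.
October 2018 ends with Friday Oct 26 2018.
November 2018 ends with Friday Nov 30 2018.
December 2018 ends with Friday Dec 28 2018.

Dec 28 2018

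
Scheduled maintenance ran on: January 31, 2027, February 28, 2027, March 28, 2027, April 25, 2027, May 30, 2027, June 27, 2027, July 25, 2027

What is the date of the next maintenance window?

These are Sundays with 28, 28, 28, 35, 28, 28-day gaps.
Each is the final Sunday of its month — January 31, 2027 is past the 28th, so '4th Sunday' doesn't fit.
August 2027 ends with Sunday August 29, 2027.

August 29, 2027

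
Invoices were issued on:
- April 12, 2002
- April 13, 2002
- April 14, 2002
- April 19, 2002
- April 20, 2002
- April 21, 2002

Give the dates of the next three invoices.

April 26, 2002; April 27, 2002; April 28, 2002

Every event lands on a Friday or Saturday or Sunday (gaps cycle 1, 1, 5, 1, 1).
So the schedule is: every Friday, Saturday and Sunday.
The following Friday is April 26, 2002.
Next Saturday: April 27, 2002.
The following Sunday is April 28, 2002.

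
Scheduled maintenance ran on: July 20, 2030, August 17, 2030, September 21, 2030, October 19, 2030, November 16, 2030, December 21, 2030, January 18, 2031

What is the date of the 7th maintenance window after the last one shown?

These are Saturdays at 28- or 35-day spacing (28, 35, 28, 28, 35, 28).
The pattern: 3rd Saturday of the month.
3rd Saturday of February 2031: February 15, 2031.
3rd Saturday of March 2031: March 15, 2031.
3rd Saturday of April 2031: April 19, 2031.
May 2031 — 3rd Saturday is May 17, 2031.
June 2031 — 3rd Saturday is June 21, 2031.
July 2031 — 3rd Saturday is July 19, 2031.
3rd Saturday of August 2031: August 16, 2031.

August 16, 2031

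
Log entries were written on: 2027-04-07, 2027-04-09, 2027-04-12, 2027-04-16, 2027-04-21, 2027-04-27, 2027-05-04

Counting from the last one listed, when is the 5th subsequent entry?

The spacing grows by 1 each time: 2, 3, 4, 5, 6, 7 days.
Next gap: 8 days. 2027-05-04 + 8 days = 2027-05-12.
Next gap: 9 days. 2027-05-12 + 9 days = 2027-05-21.
Next gap: 10 days. 2027-05-21 + 10 days = 2027-05-31.
Next gap: 11 days. 2027-05-31 + 11 days = 2027-06-11.
Next gap: 12 days. 2027-06-11 + 12 days = 2027-06-23.

2027-06-23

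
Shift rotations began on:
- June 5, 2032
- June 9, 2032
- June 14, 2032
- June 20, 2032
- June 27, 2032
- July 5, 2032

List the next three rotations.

July 14, 2032; July 24, 2032; August 4, 2032

Intervals are 4, 5, 6, 7, 8 days — an arithmetic progression with common difference 1.
Next gap: 9 days. July 5, 2032 + 9 days = July 14, 2032.
Next gap: 10 days. July 14, 2032 + 10 days = July 24, 2032.
Next gap: 11 days. July 24, 2032 + 11 days = August 4, 2032.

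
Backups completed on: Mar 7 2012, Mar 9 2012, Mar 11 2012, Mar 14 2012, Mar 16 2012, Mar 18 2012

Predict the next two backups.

The gap pattern 2, 2, 3, 2, 2 repeats every 3 events.
These are the Wednesdays, Fridays and Sundays of each week.
Next Wednesday: Mar 21 2012.
The following Friday is Mar 23 2012.

Mar 21 2012, Mar 23 2012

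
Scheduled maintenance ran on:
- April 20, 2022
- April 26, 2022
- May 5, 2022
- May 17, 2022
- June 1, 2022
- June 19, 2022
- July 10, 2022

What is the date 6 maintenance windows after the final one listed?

January 15, 2023

The spacing grows by 3 each time: 6, 9, 12, 15, 18, 21 days.
Next gap: 24 days. July 10, 2022 + 24 days = August 3, 2022.
Next gap: 27 days. August 3, 2022 + 27 days = August 30, 2022.
Next gap: 30 days. August 30, 2022 + 30 days = September 29, 2022.
Next gap: 33 days. September 29, 2022 + 33 days = November 1, 2022.
Next gap: 36 days. November 1, 2022 + 36 days = December 7, 2022.
Next gap: 39 days. December 7, 2022 + 39 days = January 15, 2023.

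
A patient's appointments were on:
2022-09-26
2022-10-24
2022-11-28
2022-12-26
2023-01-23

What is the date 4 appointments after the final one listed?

These are Mondays at 28- or 35-day spacing (28, 35, 28, 28).
The pattern: 4th Monday of the month.
February 2023 — 4th Monday is 2023-02-27.
March 2023 — 4th Monday is 2023-03-27.
4th Monday of April 2023: 2023-04-24.
4th Monday of May 2023: 2023-05-22.

2023-05-22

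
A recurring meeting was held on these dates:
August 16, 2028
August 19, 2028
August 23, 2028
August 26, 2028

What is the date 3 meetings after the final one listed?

September 6, 2028

Gaps: 3, 4, 3 days — not constant, but cyclic with period 2.
The events fall on every Wednesday and Saturday.
The following Wednesday is August 30, 2028.
Next Saturday: September 2, 2028.
The following Wednesday is September 6, 2028.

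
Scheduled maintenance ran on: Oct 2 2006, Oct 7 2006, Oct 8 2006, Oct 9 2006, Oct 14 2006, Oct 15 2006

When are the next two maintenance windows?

The gap pattern 5, 1, 1, 5, 1 repeats every 3 events.
These are the Mondays, Saturdays and Sundays of each week.
The following Monday is Oct 16 2006.
Next Saturday: Oct 21 2006.

Oct 16 2006, Oct 21 2006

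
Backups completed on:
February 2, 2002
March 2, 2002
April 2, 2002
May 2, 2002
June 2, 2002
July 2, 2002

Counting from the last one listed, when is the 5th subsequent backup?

Gaps: 28, 31, 30, 31, 30 days — not constant. Every event is on the 2nd of the month.
Pattern: the 2nd of each month.
Next: August 2002 → August 2, 2002.
Next: September 2002 → September 2, 2002.
Next: October 2002 → October 2, 2002.
November 2002: November 2, 2002.
December 2002: December 2, 2002.

December 2, 2002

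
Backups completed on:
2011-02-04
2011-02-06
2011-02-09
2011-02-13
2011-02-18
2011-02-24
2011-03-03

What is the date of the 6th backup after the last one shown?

2011-05-05

Gaps: 2, 3, 4, 5, 6, 7 days — each gap is 1 larger than the previous one.
Next gap: 8 days. 2011-03-03 + 8 days = 2011-03-11.
Next gap: 9 days. 2011-03-11 + 9 days = 2011-03-20.
Next gap: 10 days. 2011-03-20 + 10 days = 2011-03-30.
Next gap: 11 days. 2011-03-30 + 11 days = 2011-04-10.
Next gap: 12 days. 2011-04-10 + 12 days = 2011-04-22.
Next gap: 13 days. 2011-04-22 + 13 days = 2011-05-05.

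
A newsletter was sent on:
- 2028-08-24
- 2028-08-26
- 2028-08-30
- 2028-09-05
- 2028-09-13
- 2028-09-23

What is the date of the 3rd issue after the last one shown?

Intervals are 2, 4, 6, 8, 10 days — an arithmetic progression with common difference 2.
Next gap: 12 days. 2028-09-23 + 12 days = 2028-10-05.
Next gap: 14 days. 2028-10-05 + 14 days = 2028-10-19.
Next gap: 16 days. 2028-10-19 + 16 days = 2028-11-04.

2028-11-04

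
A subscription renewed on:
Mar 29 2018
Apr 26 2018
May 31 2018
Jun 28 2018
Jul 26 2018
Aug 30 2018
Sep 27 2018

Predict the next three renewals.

Oct 25 2018, Nov 29 2018, Dec 27 2018

Every date is a Thursday; gaps 28, 35, 28, 28, 35, 28 days.
Each is the last Thursday of its month (at least one falls on the 29th or later, ruling out '4th Thursday').
Last Thursday of October 2018: Oct 25 2018.
Last Thursday of November 2018: Nov 29 2018.
Last Thursday of December 2018: Dec 27 2018.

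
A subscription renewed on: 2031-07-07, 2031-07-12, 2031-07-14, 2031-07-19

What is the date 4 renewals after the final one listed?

2031-08-02

Gaps: 5, 2, 5 days — not constant, but cyclic with period 2.
The events fall on every Monday and Saturday.
The following Monday is 2031-07-21.
Next Saturday: 2031-07-26.
Next Monday: 2031-07-28.
Next Saturday: 2031-08-02.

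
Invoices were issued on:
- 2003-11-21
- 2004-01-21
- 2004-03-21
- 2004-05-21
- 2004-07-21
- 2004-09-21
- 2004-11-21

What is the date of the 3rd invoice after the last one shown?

Each date is the 21st; the gaps (61, 60, 61, 61, 62, 61) track the month lengths.
The rule is the 21st of every 2 months.
January 2005: 2005-01-21.
March 2005: 2005-03-21.
May 2005: 2005-05-21.

2005-05-21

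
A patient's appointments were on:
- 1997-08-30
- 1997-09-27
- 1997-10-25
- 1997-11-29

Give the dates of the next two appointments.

These are Saturdays with 28, 28, 35-day gaps.
Each is the final Saturday of its month — 1997-08-30 is past the 28th, so '4th Saturday' doesn't fit.
Last Saturday of December 1997: 1997-12-27.
January 1998 ends with Saturday 1998-01-31.

1997-12-27, 1998-01-31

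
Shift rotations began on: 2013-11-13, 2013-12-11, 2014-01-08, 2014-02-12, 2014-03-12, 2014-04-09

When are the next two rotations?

2014-05-14, 2014-06-11

All dates are Wednesdays, 28, 28, 35, 28, 28 days apart.
Specifically, the 2nd Wednesday of each month.
May 2014 — 2nd Wednesday is 2014-05-14.
2nd Wednesday of June 2014: 2014-06-11.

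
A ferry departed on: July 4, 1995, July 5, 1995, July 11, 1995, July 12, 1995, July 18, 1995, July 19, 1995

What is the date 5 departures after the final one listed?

August 8, 1995

Every event lands on a Tuesday or Wednesday (gaps cycle 1, 6, 1, 6, 1).
So the schedule is: every Tuesday and Wednesday.
Next Tuesday: July 25, 1995.
Next Wednesday: July 26, 1995.
Next Tuesday: August 1, 1995.
Next Wednesday: August 2, 1995.
Next Tuesday: August 8, 1995.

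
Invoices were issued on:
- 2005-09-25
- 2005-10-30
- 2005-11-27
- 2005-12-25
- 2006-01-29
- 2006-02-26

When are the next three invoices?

2006-03-26, 2006-04-30, 2006-05-28

Every date is a Sunday; gaps 35, 28, 28, 35, 28 days.
Each is the last Sunday of its month (at least one falls on the 29th or later, ruling out '4th Sunday').
March 2006 ends with Sunday 2006-03-26.
April 2006 ends with Sunday 2006-04-30.
May 2006 ends with Sunday 2006-05-28.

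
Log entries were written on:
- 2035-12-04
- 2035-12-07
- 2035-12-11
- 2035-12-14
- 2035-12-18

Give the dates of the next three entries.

Gaps: 3, 4, 3, 4 days — not constant, but cyclic with period 2.
The events fall on every Tuesday and Friday.
Next Friday: 2035-12-21.
The following Tuesday is 2035-12-25.
Next Friday: 2035-12-28.

2035-12-21, 2035-12-25, 2035-12-28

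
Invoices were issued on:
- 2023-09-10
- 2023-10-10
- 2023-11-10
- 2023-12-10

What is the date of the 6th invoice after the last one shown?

2024-06-10

Gaps: 30, 31, 30 days — not constant. Every event is on the 10th of the month.
Pattern: the 10th of each month.
Next: January 2024 → 2024-01-10.
Next: February 2024 → 2024-02-10.
March 2024: 2024-03-10.
Next: April 2024 → 2024-04-10.
May 2024: 2024-05-10.
June 2024: 2024-06-10.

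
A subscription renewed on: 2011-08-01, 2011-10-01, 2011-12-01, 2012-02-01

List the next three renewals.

2012-04-01, 2012-06-01, 2012-08-01

Gaps: 61, 61, 62 days — not constant. Every event is on the 1st of the month.
Pattern: the 1st of every 2 months.
Next: April 2012 → 2012-04-01.
June 2012: 2012-06-01.
Next: August 2012 → 2012-08-01.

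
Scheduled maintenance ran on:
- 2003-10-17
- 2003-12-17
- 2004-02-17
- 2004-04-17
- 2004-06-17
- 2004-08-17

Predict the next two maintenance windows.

Each date is the 17th; the gaps (61, 62, 60, 61, 61) track the month lengths.
The rule is the 17th of every 2 months.
Next: October 2004 → 2004-10-17.
December 2004: 2004-12-17.

2004-10-17, 2004-12-17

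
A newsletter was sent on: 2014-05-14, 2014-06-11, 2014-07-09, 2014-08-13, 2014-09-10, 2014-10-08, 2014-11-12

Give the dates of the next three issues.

2014-12-10, 2015-01-14, 2015-02-11

Gaps: 28, 28, 35, 28, 28, 35 days — a mix of 28 and 35. Every date is a Wednesday.
Each is the 2nd Wednesday of its month.
December 2014 — 2nd Wednesday is 2014-12-10.
January 2015 — 2nd Wednesday is 2015-01-14.
2nd Wednesday of February 2015: 2015-02-11.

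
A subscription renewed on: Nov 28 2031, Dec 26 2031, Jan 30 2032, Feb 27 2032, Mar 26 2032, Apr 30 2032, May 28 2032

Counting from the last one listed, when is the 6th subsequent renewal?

Nov 26 2032

These are Fridays with 28, 35, 28, 28, 35, 28-day gaps.
Each is the final Friday of its month — Jan 30 2032 is past the 28th, so '4th Friday' doesn't fit.
June 2032 ends with Friday Jun 25 2032.
July 2032 ends with Friday Jul 30 2032.
Last Friday of August 2032: Aug 27 2032.
September 2032 ends with Friday Sep 24 2032.
Last Friday of October 2032: Oct 29 2032.
November 2032 ends with Friday Nov 26 2032.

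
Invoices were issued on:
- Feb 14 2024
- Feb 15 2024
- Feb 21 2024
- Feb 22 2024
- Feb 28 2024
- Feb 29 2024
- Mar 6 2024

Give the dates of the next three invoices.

Mar 7 2024, Mar 13 2024, Mar 14 2024

The gap pattern 1, 6, 1, 6, 1, 6 repeats every 2 events.
These are the Wednesdays and Thursdays of each week.
Next Thursday: Mar 7 2024.
The following Wednesday is Mar 13 2024.
Next Thursday: Mar 14 2024.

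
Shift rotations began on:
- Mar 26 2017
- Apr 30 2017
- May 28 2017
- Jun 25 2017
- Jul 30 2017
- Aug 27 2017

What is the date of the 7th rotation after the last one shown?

Mar 25 2018

All Sundays; the gaps (35, 28, 28, 35, 28) vary with month length.
This is the last Sunday of each month.
September 2017 ends with Sunday Sep 24 2017.
October 2017 ends with Sunday Oct 29 2017.
November 2017 ends with Sunday Nov 26 2017.
Last Sunday of December 2017: Dec 31 2017.
January 2018 ends with Sunday Jan 28 2018.
February 2018 ends with Sunday Feb 25 2018.
Last Sunday of March 2018: Mar 25 2018.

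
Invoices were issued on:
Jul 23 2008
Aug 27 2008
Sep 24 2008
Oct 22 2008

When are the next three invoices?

Nov 26 2008, Dec 24 2008, Jan 28 2009

Gaps: 35, 28, 28 days — a mix of 28 and 35. Every date is a Wednesday.
Each is the 4th Wednesday of its month.
November 2008 — 4th Wednesday is Nov 26 2008.
4th Wednesday of December 2008: Dec 24 2008.
January 2009 — 4th Wednesday is Jan 28 2009.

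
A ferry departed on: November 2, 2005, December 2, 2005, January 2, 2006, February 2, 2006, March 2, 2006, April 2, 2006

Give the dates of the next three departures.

May 2, 2006; June 2, 2006; July 2, 2006

Gaps: 30, 31, 31, 28, 31 days — not constant. Every event is on the 2nd of the month.
Pattern: the 2nd of each month.
Next: May 2006 → May 2, 2006.
June 2006: June 2, 2006.
July 2006: July 2, 2006.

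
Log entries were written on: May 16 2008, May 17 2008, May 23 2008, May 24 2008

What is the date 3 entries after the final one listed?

Jun 6 2008

Gaps: 1, 6, 1 days — not constant, but cyclic with period 2.
The events fall on every Friday and Saturday.
Next Friday: May 30 2008.
Next Saturday: May 31 2008.
Next Friday: Jun 6 2008.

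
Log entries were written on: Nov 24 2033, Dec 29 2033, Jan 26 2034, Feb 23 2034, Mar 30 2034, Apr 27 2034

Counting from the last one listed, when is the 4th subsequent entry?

Aug 31 2034

These are Thursdays with 35, 28, 28, 35, 28-day gaps.
Each is the final Thursday of its month — Dec 29 2033 is past the 28th, so '4th Thursday' doesn't fit.
Last Thursday of May 2034: May 25 2034.
June 2034 ends with Thursday Jun 29 2034.
July 2034 ends with Thursday Jul 27 2034.
Last Thursday of August 2034: Aug 31 2034.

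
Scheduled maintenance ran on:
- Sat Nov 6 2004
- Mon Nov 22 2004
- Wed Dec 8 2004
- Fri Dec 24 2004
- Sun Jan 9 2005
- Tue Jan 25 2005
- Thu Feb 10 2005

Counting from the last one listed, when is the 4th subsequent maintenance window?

The spacing is 16, 16, 16, 16, 16, 16 days — always 16 days.
Thu Feb 10 2005 + 16 days = Sat Feb 26 2005.
Sat Feb 26 2005 + 16 days = Mon Mar 14 2005.
Mon Mar 14 2005 + 16 days = Wed Mar 30 2005.
Wed Mar 30 2005 + 16 days = Fri Apr 15 2005.

Fri Apr 15 2005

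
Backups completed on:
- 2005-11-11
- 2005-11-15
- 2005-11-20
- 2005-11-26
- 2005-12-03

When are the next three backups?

Intervals are 4, 5, 6, 7 days — an arithmetic progression with common difference 1.
Next gap: 8 days. 2005-12-03 + 8 days = 2005-12-11.
Next gap: 9 days. 2005-12-11 + 9 days = 2005-12-20.
Next gap: 10 days. 2005-12-20 + 10 days = 2005-12-30.

2005-12-11, 2005-12-20, 2005-12-30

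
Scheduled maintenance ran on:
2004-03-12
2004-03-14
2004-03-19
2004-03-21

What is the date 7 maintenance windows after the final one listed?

Gaps: 2, 5, 2 days — not constant, but cyclic with period 2.
The events fall on every Friday and Sunday.
The following Friday is 2004-03-26.
Next Sunday: 2004-03-28.
Next Friday: 2004-04-02.
The following Sunday is 2004-04-04.
The following Friday is 2004-04-09.
Next Sunday: 2004-04-11.
The following Friday is 2004-04-16.

2004-04-16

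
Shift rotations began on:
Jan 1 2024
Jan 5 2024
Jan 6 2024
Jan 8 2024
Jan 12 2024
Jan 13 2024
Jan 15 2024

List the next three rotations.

Jan 19 2024, Jan 20 2024, Jan 22 2024

Every event lands on a Monday or Friday or Saturday (gaps cycle 4, 1, 2, 4, 1, 2).
So the schedule is: every Monday, Friday and Saturday.
The following Friday is Jan 19 2024.
The following Saturday is Jan 20 2024.
Next Monday: Jan 22 2024.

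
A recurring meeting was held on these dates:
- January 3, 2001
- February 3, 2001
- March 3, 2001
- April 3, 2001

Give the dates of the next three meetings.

Each date is the 3rd; the gaps (31, 28, 31) track the month lengths.
The rule is the 3rd of each month.
May 2001: May 3, 2001.
June 2001: June 3, 2001.
Next: July 2001 → July 3, 2001.

May 3, 2001; June 3, 2001; July 3, 2001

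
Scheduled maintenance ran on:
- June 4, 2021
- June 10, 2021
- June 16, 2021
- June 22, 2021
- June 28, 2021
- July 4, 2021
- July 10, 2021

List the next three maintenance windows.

July 16, 2021; July 22, 2021; July 28, 2021

Gaps between consecutive events: 6, 6, 6, 6, 6, 6 days — a constant 6-day interval.
July 10, 2021 + 6 days = July 16, 2021.
July 16, 2021 + 6 days = July 22, 2021.
July 22, 2021 + 6 days = July 28, 2021.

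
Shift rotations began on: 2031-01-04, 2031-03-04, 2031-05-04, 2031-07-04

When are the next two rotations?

The day-of-month is always 4 (59, 61, 61 days between events).
So this recurs on the 4th of every 2 months.
September 2031: 2031-09-04.
Next: November 2031 → 2031-11-04.

2031-09-04, 2031-11-04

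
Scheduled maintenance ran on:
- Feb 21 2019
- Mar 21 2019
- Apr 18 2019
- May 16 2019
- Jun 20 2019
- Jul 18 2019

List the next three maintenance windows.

All dates are Thursdays, 28, 28, 28, 35, 28 days apart.
Specifically, the 3rd Thursday of each month.
3rd Thursday of August 2019: Aug 15 2019.
September 2019 — 3rd Thursday is Sep 19 2019.
3rd Thursday of October 2019: Oct 17 2019.

Aug 15 2019, Sep 19 2019, Oct 17 2019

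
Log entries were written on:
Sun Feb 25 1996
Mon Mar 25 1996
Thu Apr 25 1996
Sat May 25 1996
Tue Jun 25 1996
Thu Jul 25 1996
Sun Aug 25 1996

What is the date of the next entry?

Gaps: 29, 31, 30, 31, 30, 31 days — not constant. Every event is on the 25th of the month.
Pattern: the 25th of each month.
September 1996: Wed Sep 25 1996.

Wed Sep 25 1996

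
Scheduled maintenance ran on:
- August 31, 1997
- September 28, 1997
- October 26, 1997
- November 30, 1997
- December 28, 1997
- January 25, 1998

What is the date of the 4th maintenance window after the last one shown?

May 31, 1998

All Sundays; the gaps (28, 28, 35, 28, 28) vary with month length.
This is the last Sunday of each month.
February 1998 ends with Sunday February 22, 1998.
Last Sunday of March 1998: March 29, 1998.
Last Sunday of April 1998: April 26, 1998.
May 1998 ends with Sunday May 31, 1998.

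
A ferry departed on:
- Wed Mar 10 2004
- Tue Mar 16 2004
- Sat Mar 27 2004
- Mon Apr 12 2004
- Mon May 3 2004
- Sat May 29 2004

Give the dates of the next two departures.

Intervals are 6, 11, 16, 21, 26 days — an arithmetic progression with common difference 5.
Next gap: 31 days. Sat May 29 2004 + 31 days = Tue Jun 29 2004.
Next gap: 36 days. Tue Jun 29 2004 + 36 days = Wed Aug 4 2004.

Tue Jun 29 2004, Wed Aug 4 2004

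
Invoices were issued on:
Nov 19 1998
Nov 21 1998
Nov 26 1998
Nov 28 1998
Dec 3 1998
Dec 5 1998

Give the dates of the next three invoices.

Dec 10 1998, Dec 12 1998, Dec 17 1998

Every event lands on a Thursday or Saturday (gaps cycle 2, 5, 2, 5, 2).
So the schedule is: every Thursday and Saturday.
The following Thursday is Dec 10 1998.
The following Saturday is Dec 12 1998.
The following Thursday is Dec 17 1998.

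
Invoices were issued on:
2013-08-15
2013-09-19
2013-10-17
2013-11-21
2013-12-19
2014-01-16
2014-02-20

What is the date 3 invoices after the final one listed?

All dates are Thursdays, 35, 28, 35, 28, 28, 35 days apart.
Specifically, the 3rd Thursday of each month.
3rd Thursday of March 2014: 2014-03-20.
3rd Thursday of April 2014: 2014-04-17.
May 2014 — 3rd Thursday is 2014-05-15.

2014-05-15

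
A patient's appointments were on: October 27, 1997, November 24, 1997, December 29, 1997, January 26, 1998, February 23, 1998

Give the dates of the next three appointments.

March 30, 1998; April 27, 1998; May 25, 1998

All Mondays; the gaps (28, 35, 28, 28) vary with month length.
This is the last Monday of each month.
March 1998 ends with Monday March 30, 1998.
April 1998 ends with Monday April 27, 1998.
Last Monday of May 1998: May 25, 1998.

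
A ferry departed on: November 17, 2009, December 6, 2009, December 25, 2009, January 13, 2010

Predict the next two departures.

February 1, 2010; February 20, 2010

Gaps between consecutive events: 19, 19, 19 days — a constant 19-day interval.
January 13, 2010 + 19 days = February 1, 2010.
February 1, 2010 + 19 days = February 20, 2010.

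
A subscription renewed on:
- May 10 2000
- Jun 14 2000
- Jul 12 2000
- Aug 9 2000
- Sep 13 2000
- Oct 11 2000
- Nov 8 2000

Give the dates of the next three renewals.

All dates are Wednesdays, 35, 28, 28, 35, 28, 28 days apart.
Specifically, the 2nd Wednesday of each month.
December 2000 — 2nd Wednesday is Dec 13 2000.
2nd Wednesday of January 2001: Jan 10 2001.
February 2001 — 2nd Wednesday is Feb 14 2001.

Dec 13 2000, Jan 10 2001, Feb 14 2001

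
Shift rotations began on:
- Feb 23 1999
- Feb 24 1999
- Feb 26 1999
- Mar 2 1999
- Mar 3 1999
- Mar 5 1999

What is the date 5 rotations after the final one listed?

Gaps: 1, 2, 4, 1, 2 days — not constant, but cyclic with period 3.
The events fall on every Tuesday, Wednesday and Friday.
The following Tuesday is Mar 9 1999.
The following Wednesday is Mar 10 1999.
The following Friday is Mar 12 1999.
The following Tuesday is Mar 16 1999.
Next Wednesday: Mar 17 1999.

Mar 17 1999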